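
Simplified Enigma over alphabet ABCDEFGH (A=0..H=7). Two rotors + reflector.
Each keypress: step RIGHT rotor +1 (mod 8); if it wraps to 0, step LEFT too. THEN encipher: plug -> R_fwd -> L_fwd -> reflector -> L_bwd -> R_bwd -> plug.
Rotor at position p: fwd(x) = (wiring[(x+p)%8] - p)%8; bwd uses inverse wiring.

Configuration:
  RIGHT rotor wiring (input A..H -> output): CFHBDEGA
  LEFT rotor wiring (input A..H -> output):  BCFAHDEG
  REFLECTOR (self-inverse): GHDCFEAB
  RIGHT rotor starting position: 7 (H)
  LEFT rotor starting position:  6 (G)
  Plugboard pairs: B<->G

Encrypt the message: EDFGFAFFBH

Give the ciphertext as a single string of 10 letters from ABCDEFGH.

Answer: GHGHCHBDAF

Derivation:
Char 1 ('E'): step: R->0, L->7 (L advanced); E->plug->E->R->D->L->G->refl->A->L'->F->R'->B->plug->G
Char 2 ('D'): step: R->1, L=7; D->plug->D->R->C->L->D->refl->C->L'->B->R'->H->plug->H
Char 3 ('F'): step: R->2, L=7; F->plug->F->R->G->L->E->refl->F->L'->H->R'->B->plug->G
Char 4 ('G'): step: R->3, L=7; G->plug->B->R->A->L->H->refl->B->L'->E->R'->H->plug->H
Char 5 ('F'): step: R->4, L=7; F->plug->F->R->B->L->C->refl->D->L'->C->R'->C->plug->C
Char 6 ('A'): step: R->5, L=7; A->plug->A->R->H->L->F->refl->E->L'->G->R'->H->plug->H
Char 7 ('F'): step: R->6, L=7; F->plug->F->R->D->L->G->refl->A->L'->F->R'->G->plug->B
Char 8 ('F'): step: R->7, L=7; F->plug->F->R->E->L->B->refl->H->L'->A->R'->D->plug->D
Char 9 ('B'): step: R->0, L->0 (L advanced); B->plug->G->R->G->L->E->refl->F->L'->C->R'->A->plug->A
Char 10 ('H'): step: R->1, L=0; H->plug->H->R->B->L->C->refl->D->L'->F->R'->F->plug->F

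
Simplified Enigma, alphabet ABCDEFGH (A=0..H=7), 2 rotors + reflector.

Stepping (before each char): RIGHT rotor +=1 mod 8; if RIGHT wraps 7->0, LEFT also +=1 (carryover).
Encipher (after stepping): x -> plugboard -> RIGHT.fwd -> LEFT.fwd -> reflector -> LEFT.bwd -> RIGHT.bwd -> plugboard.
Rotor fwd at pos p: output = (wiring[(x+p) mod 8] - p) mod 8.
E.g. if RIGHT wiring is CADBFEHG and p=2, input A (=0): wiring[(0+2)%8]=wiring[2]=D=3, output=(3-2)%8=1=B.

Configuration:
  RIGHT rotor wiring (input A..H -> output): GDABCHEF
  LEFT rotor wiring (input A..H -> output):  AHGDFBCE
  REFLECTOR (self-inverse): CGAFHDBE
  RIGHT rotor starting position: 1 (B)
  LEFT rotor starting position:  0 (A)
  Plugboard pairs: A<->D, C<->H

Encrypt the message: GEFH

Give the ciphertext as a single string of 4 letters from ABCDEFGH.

Char 1 ('G'): step: R->2, L=0; G->plug->G->R->E->L->F->refl->D->L'->D->R'->F->plug->F
Char 2 ('E'): step: R->3, L=0; E->plug->E->R->C->L->G->refl->B->L'->F->R'->H->plug->C
Char 3 ('F'): step: R->4, L=0; F->plug->F->R->H->L->E->refl->H->L'->B->R'->D->plug->A
Char 4 ('H'): step: R->5, L=0; H->plug->C->R->A->L->A->refl->C->L'->G->R'->E->plug->E

Answer: FCAE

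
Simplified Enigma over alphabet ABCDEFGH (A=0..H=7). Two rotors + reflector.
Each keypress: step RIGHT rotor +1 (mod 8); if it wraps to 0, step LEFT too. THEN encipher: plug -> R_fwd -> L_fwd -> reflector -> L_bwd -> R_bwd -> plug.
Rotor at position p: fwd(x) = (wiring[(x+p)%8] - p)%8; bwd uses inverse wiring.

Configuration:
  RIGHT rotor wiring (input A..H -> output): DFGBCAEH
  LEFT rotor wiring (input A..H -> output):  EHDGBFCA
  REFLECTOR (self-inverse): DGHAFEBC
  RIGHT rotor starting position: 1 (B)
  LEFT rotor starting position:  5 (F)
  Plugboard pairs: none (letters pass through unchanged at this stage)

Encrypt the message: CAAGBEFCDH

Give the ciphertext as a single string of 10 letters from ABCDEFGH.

Answer: ECHADAGAFG

Derivation:
Char 1 ('C'): step: R->2, L=5; C->plug->C->R->A->L->A->refl->D->L'->C->R'->E->plug->E
Char 2 ('A'): step: R->3, L=5; A->plug->A->R->G->L->B->refl->G->L'->F->R'->C->plug->C
Char 3 ('A'): step: R->4, L=5; A->plug->A->R->G->L->B->refl->G->L'->F->R'->H->plug->H
Char 4 ('G'): step: R->5, L=5; G->plug->G->R->E->L->C->refl->H->L'->D->R'->A->plug->A
Char 5 ('B'): step: R->6, L=5; B->plug->B->R->B->L->F->refl->E->L'->H->R'->D->plug->D
Char 6 ('E'): step: R->7, L=5; E->plug->E->R->C->L->D->refl->A->L'->A->R'->A->plug->A
Char 7 ('F'): step: R->0, L->6 (L advanced); F->plug->F->R->A->L->E->refl->F->L'->E->R'->G->plug->G
Char 8 ('C'): step: R->1, L=6; C->plug->C->R->A->L->E->refl->F->L'->E->R'->A->plug->A
Char 9 ('D'): step: R->2, L=6; D->plug->D->R->G->L->D->refl->A->L'->F->R'->F->plug->F
Char 10 ('H'): step: R->3, L=6; H->plug->H->R->D->L->B->refl->G->L'->C->R'->G->plug->G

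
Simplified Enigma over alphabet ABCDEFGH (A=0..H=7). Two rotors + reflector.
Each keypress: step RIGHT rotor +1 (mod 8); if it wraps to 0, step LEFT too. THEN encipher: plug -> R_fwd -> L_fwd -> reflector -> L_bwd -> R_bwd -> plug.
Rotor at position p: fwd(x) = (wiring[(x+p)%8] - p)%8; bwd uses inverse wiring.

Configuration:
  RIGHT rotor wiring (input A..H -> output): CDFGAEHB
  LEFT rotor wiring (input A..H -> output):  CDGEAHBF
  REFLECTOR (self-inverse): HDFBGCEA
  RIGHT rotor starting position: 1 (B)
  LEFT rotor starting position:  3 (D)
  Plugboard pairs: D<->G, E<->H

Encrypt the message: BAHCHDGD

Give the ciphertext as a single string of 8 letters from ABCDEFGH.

Answer: EEGDFGAB

Derivation:
Char 1 ('B'): step: R->2, L=3; B->plug->B->R->E->L->C->refl->F->L'->B->R'->H->plug->E
Char 2 ('A'): step: R->3, L=3; A->plug->A->R->D->L->G->refl->E->L'->C->R'->H->plug->E
Char 3 ('H'): step: R->4, L=3; H->plug->E->R->G->L->A->refl->H->L'->F->R'->D->plug->G
Char 4 ('C'): step: R->5, L=3; C->plug->C->R->E->L->C->refl->F->L'->B->R'->G->plug->D
Char 5 ('H'): step: R->6, L=3; H->plug->E->R->H->L->D->refl->B->L'->A->R'->F->plug->F
Char 6 ('D'): step: R->7, L=3; D->plug->G->R->F->L->H->refl->A->L'->G->R'->D->plug->G
Char 7 ('G'): step: R->0, L->4 (L advanced); G->plug->D->R->G->L->C->refl->F->L'->C->R'->A->plug->A
Char 8 ('D'): step: R->1, L=4; D->plug->G->R->A->L->E->refl->G->L'->E->R'->B->plug->B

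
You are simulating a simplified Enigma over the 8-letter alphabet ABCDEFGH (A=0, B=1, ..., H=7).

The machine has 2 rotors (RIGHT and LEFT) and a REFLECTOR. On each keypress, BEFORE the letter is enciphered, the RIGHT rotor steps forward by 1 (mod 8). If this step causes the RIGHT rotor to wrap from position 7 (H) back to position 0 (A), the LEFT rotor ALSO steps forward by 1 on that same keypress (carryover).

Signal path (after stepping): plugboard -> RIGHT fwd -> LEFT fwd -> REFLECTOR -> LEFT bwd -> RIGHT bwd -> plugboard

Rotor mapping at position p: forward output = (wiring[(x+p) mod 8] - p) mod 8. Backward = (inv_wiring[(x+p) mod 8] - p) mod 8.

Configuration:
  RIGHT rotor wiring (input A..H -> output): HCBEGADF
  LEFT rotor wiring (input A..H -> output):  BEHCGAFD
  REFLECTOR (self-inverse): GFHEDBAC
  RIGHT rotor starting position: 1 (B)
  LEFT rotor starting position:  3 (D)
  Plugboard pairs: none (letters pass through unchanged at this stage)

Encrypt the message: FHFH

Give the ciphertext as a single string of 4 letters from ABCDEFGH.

Answer: HEAG

Derivation:
Char 1 ('F'): step: R->2, L=3; F->plug->F->R->D->L->C->refl->H->L'->A->R'->H->plug->H
Char 2 ('H'): step: R->3, L=3; H->plug->H->R->G->L->B->refl->F->L'->C->R'->E->plug->E
Char 3 ('F'): step: R->4, L=3; F->plug->F->R->G->L->B->refl->F->L'->C->R'->A->plug->A
Char 4 ('H'): step: R->5, L=3; H->plug->H->R->B->L->D->refl->E->L'->H->R'->G->plug->G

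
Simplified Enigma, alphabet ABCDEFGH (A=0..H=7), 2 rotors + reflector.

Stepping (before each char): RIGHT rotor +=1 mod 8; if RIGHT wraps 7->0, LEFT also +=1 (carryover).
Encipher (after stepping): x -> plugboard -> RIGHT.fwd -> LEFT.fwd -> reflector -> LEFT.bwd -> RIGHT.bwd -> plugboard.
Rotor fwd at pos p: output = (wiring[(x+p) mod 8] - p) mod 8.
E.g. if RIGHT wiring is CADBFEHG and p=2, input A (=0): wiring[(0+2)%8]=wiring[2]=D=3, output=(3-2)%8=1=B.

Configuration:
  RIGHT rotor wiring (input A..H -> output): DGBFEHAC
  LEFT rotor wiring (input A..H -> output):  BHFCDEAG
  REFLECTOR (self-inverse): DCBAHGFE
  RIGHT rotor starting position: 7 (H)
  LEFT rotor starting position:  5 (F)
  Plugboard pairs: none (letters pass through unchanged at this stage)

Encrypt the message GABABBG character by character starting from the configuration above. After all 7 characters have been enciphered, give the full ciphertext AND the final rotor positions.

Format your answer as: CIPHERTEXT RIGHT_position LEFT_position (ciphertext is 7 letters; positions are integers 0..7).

Char 1 ('G'): step: R->0, L->6 (L advanced); G->plug->G->R->A->L->C->refl->B->L'->D->R'->A->plug->A
Char 2 ('A'): step: R->1, L=6; A->plug->A->R->F->L->E->refl->H->L'->E->R'->C->plug->C
Char 3 ('B'): step: R->2, L=6; B->plug->B->R->D->L->B->refl->C->L'->A->R'->F->plug->F
Char 4 ('A'): step: R->3, L=6; A->plug->A->R->C->L->D->refl->A->L'->B->R'->B->plug->B
Char 5 ('B'): step: R->4, L=6; B->plug->B->R->D->L->B->refl->C->L'->A->R'->A->plug->A
Char 6 ('B'): step: R->5, L=6; B->plug->B->R->D->L->B->refl->C->L'->A->R'->G->plug->G
Char 7 ('G'): step: R->6, L=6; G->plug->G->R->G->L->F->refl->G->L'->H->R'->F->plug->F
Final: ciphertext=ACFBAGF, RIGHT=6, LEFT=6

Answer: ACFBAGF 6 6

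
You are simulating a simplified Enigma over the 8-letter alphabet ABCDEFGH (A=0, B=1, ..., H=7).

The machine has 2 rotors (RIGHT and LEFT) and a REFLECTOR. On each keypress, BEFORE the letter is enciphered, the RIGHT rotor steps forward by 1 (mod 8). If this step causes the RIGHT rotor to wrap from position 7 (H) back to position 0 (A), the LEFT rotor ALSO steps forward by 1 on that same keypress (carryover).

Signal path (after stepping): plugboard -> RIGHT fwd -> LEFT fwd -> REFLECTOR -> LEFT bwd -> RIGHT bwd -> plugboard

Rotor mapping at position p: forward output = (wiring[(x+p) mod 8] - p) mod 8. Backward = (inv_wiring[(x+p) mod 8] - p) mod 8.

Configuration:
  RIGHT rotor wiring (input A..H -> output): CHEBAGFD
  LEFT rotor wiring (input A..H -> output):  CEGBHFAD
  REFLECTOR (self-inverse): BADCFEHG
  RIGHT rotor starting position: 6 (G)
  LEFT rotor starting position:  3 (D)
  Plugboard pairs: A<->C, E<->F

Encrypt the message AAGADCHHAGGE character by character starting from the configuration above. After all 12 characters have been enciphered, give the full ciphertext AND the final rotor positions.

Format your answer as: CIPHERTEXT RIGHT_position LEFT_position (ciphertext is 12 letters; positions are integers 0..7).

Answer: DHDGEEGFHFEB 2 5

Derivation:
Char 1 ('A'): step: R->7, L=3; A->plug->C->R->A->L->G->refl->H->L'->F->R'->D->plug->D
Char 2 ('A'): step: R->0, L->4 (L advanced); A->plug->C->R->E->L->G->refl->H->L'->D->R'->H->plug->H
Char 3 ('G'): step: R->1, L=4; G->plug->G->R->C->L->E->refl->F->L'->H->R'->D->plug->D
Char 4 ('A'): step: R->2, L=4; A->plug->C->R->G->L->C->refl->D->L'->A->R'->G->plug->G
Char 5 ('D'): step: R->3, L=4; D->plug->D->R->C->L->E->refl->F->L'->H->R'->F->plug->E
Char 6 ('C'): step: R->4, L=4; C->plug->A->R->E->L->G->refl->H->L'->D->R'->F->plug->E
Char 7 ('H'): step: R->5, L=4; H->plug->H->R->D->L->H->refl->G->L'->E->R'->G->plug->G
Char 8 ('H'): step: R->6, L=4; H->plug->H->R->A->L->D->refl->C->L'->G->R'->E->plug->F
Char 9 ('A'): step: R->7, L=4; A->plug->C->R->A->L->D->refl->C->L'->G->R'->H->plug->H
Char 10 ('G'): step: R->0, L->5 (L advanced); G->plug->G->R->F->L->B->refl->A->L'->A->R'->E->plug->F
Char 11 ('G'): step: R->1, L=5; G->plug->G->R->C->L->G->refl->H->L'->E->R'->F->plug->E
Char 12 ('E'): step: R->2, L=5; E->plug->F->R->B->L->D->refl->C->L'->H->R'->B->plug->B
Final: ciphertext=DHDGEEGFHFEB, RIGHT=2, LEFT=5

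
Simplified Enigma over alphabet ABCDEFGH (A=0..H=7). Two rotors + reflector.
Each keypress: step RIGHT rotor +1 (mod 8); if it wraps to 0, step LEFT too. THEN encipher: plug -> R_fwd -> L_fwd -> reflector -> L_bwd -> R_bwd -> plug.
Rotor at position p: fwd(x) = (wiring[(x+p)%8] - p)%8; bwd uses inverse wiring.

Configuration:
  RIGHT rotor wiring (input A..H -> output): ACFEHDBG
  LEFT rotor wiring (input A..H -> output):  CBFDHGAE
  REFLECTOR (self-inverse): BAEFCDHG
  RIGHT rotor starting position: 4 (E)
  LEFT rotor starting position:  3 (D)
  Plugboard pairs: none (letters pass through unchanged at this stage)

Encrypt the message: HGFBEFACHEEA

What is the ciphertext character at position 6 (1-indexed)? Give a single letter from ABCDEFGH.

Char 1 ('H'): step: R->5, L=3; H->plug->H->R->C->L->D->refl->F->L'->D->R'->D->plug->D
Char 2 ('G'): step: R->6, L=3; G->plug->G->R->B->L->E->refl->C->L'->H->R'->E->plug->E
Char 3 ('F'): step: R->7, L=3; F->plug->F->R->A->L->A->refl->B->L'->E->R'->G->plug->G
Char 4 ('B'): step: R->0, L->4 (L advanced); B->plug->B->R->C->L->E->refl->C->L'->B->R'->G->plug->G
Char 5 ('E'): step: R->1, L=4; E->plug->E->R->C->L->E->refl->C->L'->B->R'->A->plug->A
Char 6 ('F'): step: R->2, L=4; F->plug->F->R->E->L->G->refl->H->L'->H->R'->E->plug->E

E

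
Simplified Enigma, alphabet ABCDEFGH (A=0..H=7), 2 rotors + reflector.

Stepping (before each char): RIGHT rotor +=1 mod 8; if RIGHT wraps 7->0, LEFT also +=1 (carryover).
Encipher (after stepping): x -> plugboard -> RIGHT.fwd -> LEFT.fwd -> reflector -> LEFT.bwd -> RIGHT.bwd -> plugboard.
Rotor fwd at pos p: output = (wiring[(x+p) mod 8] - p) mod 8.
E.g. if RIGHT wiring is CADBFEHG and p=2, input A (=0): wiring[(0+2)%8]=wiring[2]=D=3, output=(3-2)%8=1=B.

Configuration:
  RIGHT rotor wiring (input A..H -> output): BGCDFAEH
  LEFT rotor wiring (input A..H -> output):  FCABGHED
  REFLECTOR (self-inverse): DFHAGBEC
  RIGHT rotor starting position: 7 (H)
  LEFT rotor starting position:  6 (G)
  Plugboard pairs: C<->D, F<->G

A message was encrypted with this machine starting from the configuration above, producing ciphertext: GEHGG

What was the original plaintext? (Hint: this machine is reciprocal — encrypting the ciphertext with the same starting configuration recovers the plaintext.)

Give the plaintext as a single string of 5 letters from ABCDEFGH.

Answer: AGGBF

Derivation:
Char 1 ('G'): step: R->0, L->7 (L advanced); G->plug->F->R->A->L->E->refl->G->L'->B->R'->A->plug->A
Char 2 ('E'): step: R->1, L=7; E->plug->E->R->H->L->F->refl->B->L'->D->R'->F->plug->G
Char 3 ('H'): step: R->2, L=7; H->plug->H->R->E->L->C->refl->H->L'->F->R'->F->plug->G
Char 4 ('G'): step: R->3, L=7; G->plug->F->R->G->L->A->refl->D->L'->C->R'->B->plug->B
Char 5 ('G'): step: R->4, L=7; G->plug->F->R->C->L->D->refl->A->L'->G->R'->G->plug->F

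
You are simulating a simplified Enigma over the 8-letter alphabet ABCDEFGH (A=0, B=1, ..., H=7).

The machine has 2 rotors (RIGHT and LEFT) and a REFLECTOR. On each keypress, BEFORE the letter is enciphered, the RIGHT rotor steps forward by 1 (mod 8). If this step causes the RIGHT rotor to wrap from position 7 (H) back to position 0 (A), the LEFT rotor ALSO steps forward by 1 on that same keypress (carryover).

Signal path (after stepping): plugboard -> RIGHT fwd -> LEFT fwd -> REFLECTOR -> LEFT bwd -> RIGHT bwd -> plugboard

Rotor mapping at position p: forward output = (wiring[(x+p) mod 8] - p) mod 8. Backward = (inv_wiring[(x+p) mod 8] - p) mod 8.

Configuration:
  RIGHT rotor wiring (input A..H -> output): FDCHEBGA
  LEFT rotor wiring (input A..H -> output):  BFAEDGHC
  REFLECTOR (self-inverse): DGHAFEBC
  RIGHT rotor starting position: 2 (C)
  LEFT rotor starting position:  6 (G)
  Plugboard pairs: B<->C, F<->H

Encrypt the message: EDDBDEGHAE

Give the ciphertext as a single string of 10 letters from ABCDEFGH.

Answer: GFHCBAEFEG

Derivation:
Char 1 ('E'): step: R->3, L=6; E->plug->E->R->F->L->G->refl->B->L'->A->R'->G->plug->G
Char 2 ('D'): step: R->4, L=6; D->plug->D->R->E->L->C->refl->H->L'->D->R'->H->plug->F
Char 3 ('D'): step: R->5, L=6; D->plug->D->R->A->L->B->refl->G->L'->F->R'->F->plug->H
Char 4 ('B'): step: R->6, L=6; B->plug->C->R->H->L->A->refl->D->L'->C->R'->B->plug->C
Char 5 ('D'): step: R->7, L=6; D->plug->D->R->D->L->H->refl->C->L'->E->R'->C->plug->B
Char 6 ('E'): step: R->0, L->7 (L advanced); E->plug->E->R->E->L->F->refl->E->L'->F->R'->A->plug->A
Char 7 ('G'): step: R->1, L=7; G->plug->G->R->H->L->A->refl->D->L'->A->R'->E->plug->E
Char 8 ('H'): step: R->2, L=7; H->plug->F->R->G->L->H->refl->C->L'->B->R'->H->plug->F
Char 9 ('A'): step: R->3, L=7; A->plug->A->R->E->L->F->refl->E->L'->F->R'->E->plug->E
Char 10 ('E'): step: R->4, L=7; E->plug->E->R->B->L->C->refl->H->L'->G->R'->G->plug->G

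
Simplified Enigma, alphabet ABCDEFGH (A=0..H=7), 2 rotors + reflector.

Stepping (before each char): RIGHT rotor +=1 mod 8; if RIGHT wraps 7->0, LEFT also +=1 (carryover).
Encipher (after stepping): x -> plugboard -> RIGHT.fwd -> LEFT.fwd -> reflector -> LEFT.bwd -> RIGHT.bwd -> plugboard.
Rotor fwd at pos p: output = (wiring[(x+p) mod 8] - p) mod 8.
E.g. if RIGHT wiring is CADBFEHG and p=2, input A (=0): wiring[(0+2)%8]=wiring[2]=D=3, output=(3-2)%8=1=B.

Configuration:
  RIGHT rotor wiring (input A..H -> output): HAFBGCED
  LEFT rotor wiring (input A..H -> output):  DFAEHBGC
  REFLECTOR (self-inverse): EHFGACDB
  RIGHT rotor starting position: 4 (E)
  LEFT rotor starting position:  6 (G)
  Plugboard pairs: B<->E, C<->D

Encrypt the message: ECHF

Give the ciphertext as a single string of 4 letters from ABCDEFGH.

Answer: AHFE

Derivation:
Char 1 ('E'): step: R->5, L=6; E->plug->B->R->H->L->D->refl->G->L'->F->R'->A->plug->A
Char 2 ('C'): step: R->6, L=6; C->plug->D->R->C->L->F->refl->C->L'->E->R'->H->plug->H
Char 3 ('H'): step: R->7, L=6; H->plug->H->R->F->L->G->refl->D->L'->H->R'->F->plug->F
Char 4 ('F'): step: R->0, L->7 (L advanced); F->plug->F->R->C->L->G->refl->D->L'->A->R'->B->plug->E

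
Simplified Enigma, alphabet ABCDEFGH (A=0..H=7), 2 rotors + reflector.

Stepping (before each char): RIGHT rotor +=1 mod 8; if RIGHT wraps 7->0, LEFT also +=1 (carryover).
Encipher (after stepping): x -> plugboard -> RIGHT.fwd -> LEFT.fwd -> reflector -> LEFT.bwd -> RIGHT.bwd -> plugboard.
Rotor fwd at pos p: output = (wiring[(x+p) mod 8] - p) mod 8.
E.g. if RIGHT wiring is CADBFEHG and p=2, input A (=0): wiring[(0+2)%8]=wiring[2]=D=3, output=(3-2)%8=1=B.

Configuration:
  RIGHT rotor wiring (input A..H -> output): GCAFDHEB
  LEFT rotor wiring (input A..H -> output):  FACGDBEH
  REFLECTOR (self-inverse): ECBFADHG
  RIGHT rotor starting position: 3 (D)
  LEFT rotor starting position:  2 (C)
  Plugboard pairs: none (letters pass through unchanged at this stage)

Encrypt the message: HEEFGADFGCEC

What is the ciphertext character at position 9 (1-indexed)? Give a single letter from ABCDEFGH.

Char 1 ('H'): step: R->4, L=2; H->plug->H->R->B->L->E->refl->A->L'->A->R'->C->plug->C
Char 2 ('E'): step: R->5, L=2; E->plug->E->R->F->L->F->refl->D->L'->G->R'->H->plug->H
Char 3 ('E'): step: R->6, L=2; E->plug->E->R->C->L->B->refl->C->L'->E->R'->D->plug->D
Char 4 ('F'): step: R->7, L=2; F->plug->F->R->E->L->C->refl->B->L'->C->R'->A->plug->A
Char 5 ('G'): step: R->0, L->3 (L advanced); G->plug->G->R->E->L->E->refl->A->L'->B->R'->H->plug->H
Char 6 ('A'): step: R->1, L=3; A->plug->A->R->B->L->A->refl->E->L'->E->R'->C->plug->C
Char 7 ('D'): step: R->2, L=3; D->plug->D->R->F->L->C->refl->B->L'->D->R'->B->plug->B
Char 8 ('F'): step: R->3, L=3; F->plug->F->R->D->L->B->refl->C->L'->F->R'->H->plug->H
Char 9 ('G'): step: R->4, L=3; G->plug->G->R->E->L->E->refl->A->L'->B->R'->H->plug->H

H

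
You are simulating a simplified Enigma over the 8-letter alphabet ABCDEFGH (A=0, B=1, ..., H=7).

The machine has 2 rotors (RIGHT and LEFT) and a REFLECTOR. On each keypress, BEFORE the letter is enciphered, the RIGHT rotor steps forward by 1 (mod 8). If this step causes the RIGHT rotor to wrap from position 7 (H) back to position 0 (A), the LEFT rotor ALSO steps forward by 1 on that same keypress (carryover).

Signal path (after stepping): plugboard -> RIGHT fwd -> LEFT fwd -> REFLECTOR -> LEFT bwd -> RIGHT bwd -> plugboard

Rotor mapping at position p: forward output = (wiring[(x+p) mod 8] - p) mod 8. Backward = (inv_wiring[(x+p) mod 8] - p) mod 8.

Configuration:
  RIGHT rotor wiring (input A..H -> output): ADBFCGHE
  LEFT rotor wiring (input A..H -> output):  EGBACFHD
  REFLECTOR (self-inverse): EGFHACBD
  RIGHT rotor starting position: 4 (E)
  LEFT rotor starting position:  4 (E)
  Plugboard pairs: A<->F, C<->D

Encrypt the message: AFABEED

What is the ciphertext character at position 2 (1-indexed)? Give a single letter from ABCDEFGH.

Char 1 ('A'): step: R->5, L=4; A->plug->F->R->E->L->A->refl->E->L'->H->R'->C->plug->D
Char 2 ('F'): step: R->6, L=4; F->plug->A->R->B->L->B->refl->G->L'->A->R'->H->plug->H

H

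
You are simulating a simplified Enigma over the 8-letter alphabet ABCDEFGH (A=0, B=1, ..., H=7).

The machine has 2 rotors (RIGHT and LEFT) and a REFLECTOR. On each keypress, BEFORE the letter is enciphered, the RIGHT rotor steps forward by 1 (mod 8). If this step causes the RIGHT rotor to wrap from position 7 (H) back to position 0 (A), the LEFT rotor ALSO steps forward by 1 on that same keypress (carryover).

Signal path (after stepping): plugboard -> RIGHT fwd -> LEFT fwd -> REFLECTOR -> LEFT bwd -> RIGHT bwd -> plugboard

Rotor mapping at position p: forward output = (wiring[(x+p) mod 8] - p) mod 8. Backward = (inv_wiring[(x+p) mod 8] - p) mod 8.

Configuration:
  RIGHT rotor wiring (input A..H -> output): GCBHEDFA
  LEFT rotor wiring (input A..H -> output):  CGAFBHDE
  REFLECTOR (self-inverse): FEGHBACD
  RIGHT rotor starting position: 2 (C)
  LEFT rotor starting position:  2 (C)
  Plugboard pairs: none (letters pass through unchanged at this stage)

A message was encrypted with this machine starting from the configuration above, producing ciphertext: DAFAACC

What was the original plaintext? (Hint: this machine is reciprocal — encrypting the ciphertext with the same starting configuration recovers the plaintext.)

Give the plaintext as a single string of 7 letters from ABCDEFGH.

Answer: BGHDDHH

Derivation:
Char 1 ('D'): step: R->3, L=2; D->plug->D->R->C->L->H->refl->D->L'->B->R'->B->plug->B
Char 2 ('A'): step: R->4, L=2; A->plug->A->R->A->L->G->refl->C->L'->F->R'->G->plug->G
Char 3 ('F'): step: R->5, L=2; F->plug->F->R->E->L->B->refl->E->L'->H->R'->H->plug->H
Char 4 ('A'): step: R->6, L=2; A->plug->A->R->H->L->E->refl->B->L'->E->R'->D->plug->D
Char 5 ('A'): step: R->7, L=2; A->plug->A->R->B->L->D->refl->H->L'->C->R'->D->plug->D
Char 6 ('C'): step: R->0, L->3 (L advanced); C->plug->C->R->B->L->G->refl->C->L'->A->R'->H->plug->H
Char 7 ('C'): step: R->1, L=3; C->plug->C->R->G->L->D->refl->H->L'->F->R'->H->plug->H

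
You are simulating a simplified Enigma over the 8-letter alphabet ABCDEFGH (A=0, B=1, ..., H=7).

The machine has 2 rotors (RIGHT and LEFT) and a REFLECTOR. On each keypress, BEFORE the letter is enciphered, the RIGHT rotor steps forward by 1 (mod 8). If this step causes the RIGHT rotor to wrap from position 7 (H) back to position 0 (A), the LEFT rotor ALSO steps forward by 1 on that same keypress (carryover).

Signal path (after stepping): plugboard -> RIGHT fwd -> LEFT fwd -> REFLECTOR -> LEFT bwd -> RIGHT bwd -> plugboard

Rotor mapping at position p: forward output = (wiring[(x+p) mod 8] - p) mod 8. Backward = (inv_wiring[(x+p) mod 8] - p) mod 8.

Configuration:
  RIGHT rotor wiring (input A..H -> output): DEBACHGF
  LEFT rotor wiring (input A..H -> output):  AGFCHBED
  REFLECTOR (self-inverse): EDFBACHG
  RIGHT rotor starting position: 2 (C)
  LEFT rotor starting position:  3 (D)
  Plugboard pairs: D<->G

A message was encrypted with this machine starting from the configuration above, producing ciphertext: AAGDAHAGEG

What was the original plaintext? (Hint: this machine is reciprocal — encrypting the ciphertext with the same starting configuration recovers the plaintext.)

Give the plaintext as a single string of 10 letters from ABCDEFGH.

Char 1 ('A'): step: R->3, L=3; A->plug->A->R->F->L->F->refl->C->L'->H->R'->B->plug->B
Char 2 ('A'): step: R->4, L=3; A->plug->A->R->G->L->D->refl->B->L'->D->R'->B->plug->B
Char 3 ('G'): step: R->5, L=3; G->plug->D->R->G->L->D->refl->B->L'->D->R'->G->plug->D
Char 4 ('D'): step: R->6, L=3; D->plug->G->R->E->L->A->refl->E->L'->B->R'->H->plug->H
Char 5 ('A'): step: R->7, L=3; A->plug->A->R->G->L->D->refl->B->L'->D->R'->F->plug->F
Char 6 ('H'): step: R->0, L->4 (L advanced); H->plug->H->R->F->L->C->refl->F->L'->B->R'->C->plug->C
Char 7 ('A'): step: R->1, L=4; A->plug->A->R->D->L->H->refl->G->L'->H->R'->C->plug->C
Char 8 ('G'): step: R->2, L=4; G->plug->D->R->F->L->C->refl->F->L'->B->R'->G->plug->D
Char 9 ('E'): step: R->3, L=4; E->plug->E->R->C->L->A->refl->E->L'->E->R'->C->plug->C
Char 10 ('G'): step: R->4, L=4; G->plug->D->R->B->L->F->refl->C->L'->F->R'->G->plug->D

Answer: BBDHFCCDCD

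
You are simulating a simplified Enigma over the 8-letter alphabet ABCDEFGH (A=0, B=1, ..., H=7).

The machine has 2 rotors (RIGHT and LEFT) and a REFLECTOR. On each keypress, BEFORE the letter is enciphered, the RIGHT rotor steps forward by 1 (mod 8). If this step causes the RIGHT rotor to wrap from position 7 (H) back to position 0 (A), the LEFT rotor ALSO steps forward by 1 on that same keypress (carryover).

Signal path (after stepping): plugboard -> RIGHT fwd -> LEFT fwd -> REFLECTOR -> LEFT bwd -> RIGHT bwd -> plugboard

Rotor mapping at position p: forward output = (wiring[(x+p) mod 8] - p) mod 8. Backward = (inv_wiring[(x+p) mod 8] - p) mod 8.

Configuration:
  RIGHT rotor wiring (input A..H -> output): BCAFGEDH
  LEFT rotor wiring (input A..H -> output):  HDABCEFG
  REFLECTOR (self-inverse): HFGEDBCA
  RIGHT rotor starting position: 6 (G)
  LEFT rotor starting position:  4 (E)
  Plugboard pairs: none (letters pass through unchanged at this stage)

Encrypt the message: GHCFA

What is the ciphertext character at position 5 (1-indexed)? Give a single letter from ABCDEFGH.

Char 1 ('G'): step: R->7, L=4; G->plug->G->R->F->L->H->refl->A->L'->B->R'->D->plug->D
Char 2 ('H'): step: R->0, L->5 (L advanced); H->plug->H->R->H->L->F->refl->B->L'->C->R'->B->plug->B
Char 3 ('C'): step: R->1, L=5; C->plug->C->R->E->L->G->refl->C->L'->D->R'->E->plug->E
Char 4 ('F'): step: R->2, L=5; F->plug->F->R->F->L->D->refl->E->L'->G->R'->A->plug->A
Char 5 ('A'): step: R->3, L=5; A->plug->A->R->C->L->B->refl->F->L'->H->R'->G->plug->G

G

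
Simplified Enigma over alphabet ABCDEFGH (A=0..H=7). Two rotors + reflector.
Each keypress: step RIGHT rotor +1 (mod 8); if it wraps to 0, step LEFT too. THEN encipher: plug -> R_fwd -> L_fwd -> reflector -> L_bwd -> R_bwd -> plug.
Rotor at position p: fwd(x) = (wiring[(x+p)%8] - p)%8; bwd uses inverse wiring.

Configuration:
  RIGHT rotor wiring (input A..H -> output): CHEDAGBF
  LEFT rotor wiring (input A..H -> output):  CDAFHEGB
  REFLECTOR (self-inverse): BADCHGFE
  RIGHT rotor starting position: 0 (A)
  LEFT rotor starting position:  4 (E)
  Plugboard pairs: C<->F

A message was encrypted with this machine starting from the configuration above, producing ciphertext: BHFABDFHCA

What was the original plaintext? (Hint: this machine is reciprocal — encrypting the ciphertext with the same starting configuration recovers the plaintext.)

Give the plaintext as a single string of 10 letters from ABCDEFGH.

Answer: GFGCHBHBFG

Derivation:
Char 1 ('B'): step: R->1, L=4; B->plug->B->R->D->L->F->refl->G->L'->E->R'->G->plug->G
Char 2 ('H'): step: R->2, L=4; H->plug->H->R->F->L->H->refl->E->L'->G->R'->C->plug->F
Char 3 ('F'): step: R->3, L=4; F->plug->C->R->D->L->F->refl->G->L'->E->R'->G->plug->G
Char 4 ('A'): step: R->4, L=4; A->plug->A->R->E->L->G->refl->F->L'->D->R'->F->plug->C
Char 5 ('B'): step: R->5, L=4; B->plug->B->R->E->L->G->refl->F->L'->D->R'->H->plug->H
Char 6 ('D'): step: R->6, L=4; D->plug->D->R->B->L->A->refl->B->L'->H->R'->B->plug->B
Char 7 ('F'): step: R->7, L=4; F->plug->C->R->A->L->D->refl->C->L'->C->R'->H->plug->H
Char 8 ('H'): step: R->0, L->5 (L advanced); H->plug->H->R->F->L->D->refl->C->L'->H->R'->B->plug->B
Char 9 ('C'): step: R->1, L=5; C->plug->F->R->A->L->H->refl->E->L'->C->R'->C->plug->F
Char 10 ('A'): step: R->2, L=5; A->plug->A->R->C->L->E->refl->H->L'->A->R'->G->plug->G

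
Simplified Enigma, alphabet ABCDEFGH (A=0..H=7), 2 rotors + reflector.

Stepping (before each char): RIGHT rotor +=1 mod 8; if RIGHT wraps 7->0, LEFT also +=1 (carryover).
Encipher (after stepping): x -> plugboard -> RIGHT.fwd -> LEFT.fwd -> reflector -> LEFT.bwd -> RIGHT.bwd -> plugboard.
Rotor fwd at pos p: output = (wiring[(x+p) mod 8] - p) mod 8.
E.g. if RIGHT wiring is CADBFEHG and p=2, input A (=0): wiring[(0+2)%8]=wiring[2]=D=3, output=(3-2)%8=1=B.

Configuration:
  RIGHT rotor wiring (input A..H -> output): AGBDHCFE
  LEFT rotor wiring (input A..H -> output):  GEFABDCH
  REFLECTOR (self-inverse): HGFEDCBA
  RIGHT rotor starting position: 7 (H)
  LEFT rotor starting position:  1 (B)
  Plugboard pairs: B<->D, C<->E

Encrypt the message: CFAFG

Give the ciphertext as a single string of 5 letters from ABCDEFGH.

Answer: GEEEH

Derivation:
Char 1 ('C'): step: R->0, L->2 (L advanced); C->plug->E->R->H->L->C->refl->F->L'->F->R'->G->plug->G
Char 2 ('F'): step: R->1, L=2; F->plug->F->R->E->L->A->refl->H->L'->C->R'->C->plug->E
Char 3 ('A'): step: R->2, L=2; A->plug->A->R->H->L->C->refl->F->L'->F->R'->C->plug->E
Char 4 ('F'): step: R->3, L=2; F->plug->F->R->F->L->F->refl->C->L'->H->R'->C->plug->E
Char 5 ('G'): step: R->4, L=2; G->plug->G->R->F->L->F->refl->C->L'->H->R'->H->plug->H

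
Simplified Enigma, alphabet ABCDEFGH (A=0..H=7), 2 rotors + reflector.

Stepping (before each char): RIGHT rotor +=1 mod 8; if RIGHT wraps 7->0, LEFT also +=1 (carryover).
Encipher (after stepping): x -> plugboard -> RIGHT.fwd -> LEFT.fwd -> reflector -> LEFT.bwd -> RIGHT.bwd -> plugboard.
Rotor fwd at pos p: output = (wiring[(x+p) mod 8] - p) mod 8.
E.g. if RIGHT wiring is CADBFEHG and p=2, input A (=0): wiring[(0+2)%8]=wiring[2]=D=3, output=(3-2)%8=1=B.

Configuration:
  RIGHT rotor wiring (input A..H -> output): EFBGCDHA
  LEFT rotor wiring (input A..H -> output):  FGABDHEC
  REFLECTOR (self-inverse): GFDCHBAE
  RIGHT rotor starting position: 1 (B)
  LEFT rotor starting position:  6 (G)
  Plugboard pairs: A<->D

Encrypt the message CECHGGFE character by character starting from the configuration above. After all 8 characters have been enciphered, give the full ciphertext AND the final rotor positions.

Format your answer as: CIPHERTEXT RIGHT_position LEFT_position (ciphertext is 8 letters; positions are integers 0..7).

Answer: HAEFHBGC 1 7

Derivation:
Char 1 ('C'): step: R->2, L=6; C->plug->C->R->A->L->G->refl->A->L'->D->R'->H->plug->H
Char 2 ('E'): step: R->3, L=6; E->plug->E->R->F->L->D->refl->C->L'->E->R'->D->plug->A
Char 3 ('C'): step: R->4, L=6; C->plug->C->R->D->L->A->refl->G->L'->A->R'->E->plug->E
Char 4 ('H'): step: R->5, L=6; H->plug->H->R->F->L->D->refl->C->L'->E->R'->F->plug->F
Char 5 ('G'): step: R->6, L=6; G->plug->G->R->E->L->C->refl->D->L'->F->R'->H->plug->H
Char 6 ('G'): step: R->7, L=6; G->plug->G->R->E->L->C->refl->D->L'->F->R'->B->plug->B
Char 7 ('F'): step: R->0, L->7 (L advanced); F->plug->F->R->D->L->B->refl->F->L'->H->R'->G->plug->G
Char 8 ('E'): step: R->1, L=7; E->plug->E->R->C->L->H->refl->E->L'->F->R'->C->plug->C
Final: ciphertext=HAEFHBGC, RIGHT=1, LEFT=7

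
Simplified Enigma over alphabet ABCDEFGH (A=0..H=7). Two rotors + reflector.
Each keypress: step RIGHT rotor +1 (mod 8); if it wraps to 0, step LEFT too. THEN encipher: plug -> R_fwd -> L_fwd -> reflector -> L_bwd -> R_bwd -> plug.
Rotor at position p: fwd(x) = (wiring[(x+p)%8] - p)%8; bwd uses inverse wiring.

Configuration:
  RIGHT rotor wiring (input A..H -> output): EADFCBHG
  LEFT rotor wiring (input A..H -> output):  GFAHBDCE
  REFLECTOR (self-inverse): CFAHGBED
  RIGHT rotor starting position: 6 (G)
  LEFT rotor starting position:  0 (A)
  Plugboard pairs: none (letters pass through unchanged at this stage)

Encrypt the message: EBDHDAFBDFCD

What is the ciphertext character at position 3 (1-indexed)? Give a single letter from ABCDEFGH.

Char 1 ('E'): step: R->7, L=0; E->plug->E->R->G->L->C->refl->A->L'->C->R'->G->plug->G
Char 2 ('B'): step: R->0, L->1 (L advanced); B->plug->B->R->A->L->E->refl->G->L'->C->R'->E->plug->E
Char 3 ('D'): step: R->1, L=1; D->plug->D->R->B->L->H->refl->D->L'->G->R'->F->plug->F

F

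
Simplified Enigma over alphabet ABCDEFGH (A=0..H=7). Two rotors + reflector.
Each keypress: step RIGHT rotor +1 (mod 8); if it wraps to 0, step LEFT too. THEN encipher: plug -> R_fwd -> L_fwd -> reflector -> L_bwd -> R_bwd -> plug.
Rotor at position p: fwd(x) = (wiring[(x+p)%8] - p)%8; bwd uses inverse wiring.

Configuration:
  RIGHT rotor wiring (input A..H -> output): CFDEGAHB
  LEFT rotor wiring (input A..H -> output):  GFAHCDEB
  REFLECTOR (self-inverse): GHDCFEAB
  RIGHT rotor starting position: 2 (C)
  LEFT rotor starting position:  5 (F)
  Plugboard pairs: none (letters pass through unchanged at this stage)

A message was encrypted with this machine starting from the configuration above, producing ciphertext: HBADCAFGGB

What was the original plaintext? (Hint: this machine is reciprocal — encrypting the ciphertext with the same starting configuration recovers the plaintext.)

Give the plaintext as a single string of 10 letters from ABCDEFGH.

Answer: DHHHEFEBHF

Derivation:
Char 1 ('H'): step: R->3, L=5; H->plug->H->R->A->L->G->refl->A->L'->E->R'->D->plug->D
Char 2 ('B'): step: R->4, L=5; B->plug->B->R->E->L->A->refl->G->L'->A->R'->H->plug->H
Char 3 ('A'): step: R->5, L=5; A->plug->A->R->D->L->B->refl->H->L'->B->R'->H->plug->H
Char 4 ('D'): step: R->6, L=5; D->plug->D->R->H->L->F->refl->E->L'->C->R'->H->plug->H
Char 5 ('C'): step: R->7, L=5; C->plug->C->R->G->L->C->refl->D->L'->F->R'->E->plug->E
Char 6 ('A'): step: R->0, L->6 (L advanced); A->plug->A->R->C->L->A->refl->G->L'->A->R'->F->plug->F
Char 7 ('F'): step: R->1, L=6; F->plug->F->R->G->L->E->refl->F->L'->H->R'->E->plug->E
Char 8 ('G'): step: R->2, L=6; G->plug->G->R->A->L->G->refl->A->L'->C->R'->B->plug->B
Char 9 ('G'): step: R->3, L=6; G->plug->G->R->C->L->A->refl->G->L'->A->R'->H->plug->H
Char 10 ('B'): step: R->4, L=6; B->plug->B->R->E->L->C->refl->D->L'->B->R'->F->plug->F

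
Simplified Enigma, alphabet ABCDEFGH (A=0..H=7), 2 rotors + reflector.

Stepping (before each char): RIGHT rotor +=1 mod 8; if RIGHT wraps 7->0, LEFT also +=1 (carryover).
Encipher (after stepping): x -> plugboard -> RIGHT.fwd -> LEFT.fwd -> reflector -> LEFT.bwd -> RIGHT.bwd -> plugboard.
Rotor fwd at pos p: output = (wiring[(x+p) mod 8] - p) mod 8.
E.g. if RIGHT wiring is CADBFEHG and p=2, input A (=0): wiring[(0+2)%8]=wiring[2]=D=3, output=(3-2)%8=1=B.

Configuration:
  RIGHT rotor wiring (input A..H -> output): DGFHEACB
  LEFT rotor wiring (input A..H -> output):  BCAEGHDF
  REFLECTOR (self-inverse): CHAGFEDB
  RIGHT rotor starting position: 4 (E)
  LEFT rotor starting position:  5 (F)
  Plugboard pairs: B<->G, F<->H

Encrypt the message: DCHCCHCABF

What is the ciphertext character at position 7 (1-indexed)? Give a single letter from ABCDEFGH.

Char 1 ('D'): step: R->5, L=5; D->plug->D->R->G->L->H->refl->B->L'->H->R'->H->plug->F
Char 2 ('C'): step: R->6, L=5; C->plug->C->R->F->L->D->refl->G->L'->B->R'->F->plug->H
Char 3 ('H'): step: R->7, L=5; H->plug->F->R->F->L->D->refl->G->L'->B->R'->G->plug->B
Char 4 ('C'): step: R->0, L->6 (L advanced); C->plug->C->R->F->L->G->refl->D->L'->C->R'->G->plug->B
Char 5 ('C'): step: R->1, L=6; C->plug->C->R->G->L->A->refl->C->L'->E->R'->B->plug->G
Char 6 ('H'): step: R->2, L=6; H->plug->F->R->H->L->B->refl->H->L'->B->R'->G->plug->B
Char 7 ('C'): step: R->3, L=6; C->plug->C->R->F->L->G->refl->D->L'->C->R'->H->plug->F

F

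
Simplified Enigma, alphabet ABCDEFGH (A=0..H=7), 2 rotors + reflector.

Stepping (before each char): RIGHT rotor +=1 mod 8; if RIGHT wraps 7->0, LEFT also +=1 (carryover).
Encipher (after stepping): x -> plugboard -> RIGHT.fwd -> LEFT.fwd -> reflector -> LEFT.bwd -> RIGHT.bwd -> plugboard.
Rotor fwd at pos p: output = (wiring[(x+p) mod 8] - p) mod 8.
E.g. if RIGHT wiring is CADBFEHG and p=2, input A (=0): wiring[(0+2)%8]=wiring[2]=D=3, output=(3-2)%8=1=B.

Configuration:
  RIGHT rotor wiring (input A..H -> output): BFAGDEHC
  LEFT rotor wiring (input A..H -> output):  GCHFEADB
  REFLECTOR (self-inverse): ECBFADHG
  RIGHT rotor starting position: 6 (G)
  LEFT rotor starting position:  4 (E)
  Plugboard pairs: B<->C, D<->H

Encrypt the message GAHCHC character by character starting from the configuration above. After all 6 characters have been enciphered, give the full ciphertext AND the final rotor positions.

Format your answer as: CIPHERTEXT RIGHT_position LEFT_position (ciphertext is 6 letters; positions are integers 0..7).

Answer: CGFFCG 4 5

Derivation:
Char 1 ('G'): step: R->7, L=4; G->plug->G->R->F->L->G->refl->H->L'->C->R'->B->plug->C
Char 2 ('A'): step: R->0, L->5 (L advanced); A->plug->A->R->B->L->G->refl->H->L'->H->R'->G->plug->G
Char 3 ('H'): step: R->1, L=5; H->plug->D->R->C->L->E->refl->A->L'->G->R'->F->plug->F
Char 4 ('C'): step: R->2, L=5; C->plug->B->R->E->L->F->refl->D->L'->A->R'->F->plug->F
Char 5 ('H'): step: R->3, L=5; H->plug->D->R->E->L->F->refl->D->L'->A->R'->B->plug->C
Char 6 ('C'): step: R->4, L=5; C->plug->B->R->A->L->D->refl->F->L'->E->R'->G->plug->G
Final: ciphertext=CGFFCG, RIGHT=4, LEFT=5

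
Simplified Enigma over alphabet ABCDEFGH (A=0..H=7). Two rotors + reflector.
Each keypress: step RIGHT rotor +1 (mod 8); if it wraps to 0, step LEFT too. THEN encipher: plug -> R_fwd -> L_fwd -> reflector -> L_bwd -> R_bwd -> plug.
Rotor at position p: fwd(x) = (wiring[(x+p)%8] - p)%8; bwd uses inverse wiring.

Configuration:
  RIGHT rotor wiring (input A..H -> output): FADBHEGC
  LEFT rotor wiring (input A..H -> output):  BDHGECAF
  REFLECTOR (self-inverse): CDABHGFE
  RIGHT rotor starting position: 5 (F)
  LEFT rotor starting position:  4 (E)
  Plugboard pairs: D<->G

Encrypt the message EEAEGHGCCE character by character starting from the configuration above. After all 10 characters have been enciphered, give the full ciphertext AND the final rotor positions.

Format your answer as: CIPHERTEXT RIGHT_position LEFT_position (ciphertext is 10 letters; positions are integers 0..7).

Char 1 ('E'): step: R->6, L=4; E->plug->E->R->F->L->H->refl->E->L'->C->R'->D->plug->G
Char 2 ('E'): step: R->7, L=4; E->plug->E->R->C->L->E->refl->H->L'->F->R'->G->plug->D
Char 3 ('A'): step: R->0, L->5 (L advanced); A->plug->A->R->F->L->C->refl->A->L'->C->R'->H->plug->H
Char 4 ('E'): step: R->1, L=5; E->plug->E->R->D->L->E->refl->H->L'->H->R'->A->plug->A
Char 5 ('G'): step: R->2, L=5; G->plug->D->R->C->L->A->refl->C->L'->F->R'->C->plug->C
Char 6 ('H'): step: R->3, L=5; H->plug->H->R->A->L->F->refl->G->L'->E->R'->B->plug->B
Char 7 ('G'): step: R->4, L=5; G->plug->D->R->G->L->B->refl->D->L'->B->R'->E->plug->E
Char 8 ('C'): step: R->5, L=5; C->plug->C->R->F->L->C->refl->A->L'->C->R'->H->plug->H
Char 9 ('C'): step: R->6, L=5; C->plug->C->R->H->L->H->refl->E->L'->D->R'->F->plug->F
Char 10 ('E'): step: R->7, L=5; E->plug->E->R->C->L->A->refl->C->L'->F->R'->G->plug->D
Final: ciphertext=GDHACBEHFD, RIGHT=7, LEFT=5

Answer: GDHACBEHFD 7 5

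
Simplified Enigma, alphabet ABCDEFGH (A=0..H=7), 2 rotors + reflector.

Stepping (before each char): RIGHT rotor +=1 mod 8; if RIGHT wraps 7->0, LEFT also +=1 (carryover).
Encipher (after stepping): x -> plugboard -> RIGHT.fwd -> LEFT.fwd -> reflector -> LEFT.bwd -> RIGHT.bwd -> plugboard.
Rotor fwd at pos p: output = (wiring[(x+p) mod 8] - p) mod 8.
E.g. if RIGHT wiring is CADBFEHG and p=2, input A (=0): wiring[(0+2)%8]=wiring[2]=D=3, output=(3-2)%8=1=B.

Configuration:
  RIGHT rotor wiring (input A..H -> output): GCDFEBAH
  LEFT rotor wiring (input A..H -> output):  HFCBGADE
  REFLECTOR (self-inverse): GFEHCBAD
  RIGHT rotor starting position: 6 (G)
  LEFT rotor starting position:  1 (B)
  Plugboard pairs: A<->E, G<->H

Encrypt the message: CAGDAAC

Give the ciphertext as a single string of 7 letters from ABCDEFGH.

Answer: GEBECBA

Derivation:
Char 1 ('C'): step: R->7, L=1; C->plug->C->R->D->L->F->refl->B->L'->B->R'->H->plug->G
Char 2 ('A'): step: R->0, L->2 (L advanced); A->plug->E->R->E->L->B->refl->F->L'->G->R'->A->plug->E
Char 3 ('G'): step: R->1, L=2; G->plug->H->R->F->L->C->refl->E->L'->C->R'->B->plug->B
Char 4 ('D'): step: R->2, L=2; D->plug->D->R->H->L->D->refl->H->L'->B->R'->A->plug->E
Char 5 ('A'): step: R->3, L=2; A->plug->E->R->E->L->B->refl->F->L'->G->R'->C->plug->C
Char 6 ('A'): step: R->4, L=2; A->plug->E->R->C->L->E->refl->C->L'->F->R'->B->plug->B
Char 7 ('C'): step: R->5, L=2; C->plug->C->R->C->L->E->refl->C->L'->F->R'->E->plug->A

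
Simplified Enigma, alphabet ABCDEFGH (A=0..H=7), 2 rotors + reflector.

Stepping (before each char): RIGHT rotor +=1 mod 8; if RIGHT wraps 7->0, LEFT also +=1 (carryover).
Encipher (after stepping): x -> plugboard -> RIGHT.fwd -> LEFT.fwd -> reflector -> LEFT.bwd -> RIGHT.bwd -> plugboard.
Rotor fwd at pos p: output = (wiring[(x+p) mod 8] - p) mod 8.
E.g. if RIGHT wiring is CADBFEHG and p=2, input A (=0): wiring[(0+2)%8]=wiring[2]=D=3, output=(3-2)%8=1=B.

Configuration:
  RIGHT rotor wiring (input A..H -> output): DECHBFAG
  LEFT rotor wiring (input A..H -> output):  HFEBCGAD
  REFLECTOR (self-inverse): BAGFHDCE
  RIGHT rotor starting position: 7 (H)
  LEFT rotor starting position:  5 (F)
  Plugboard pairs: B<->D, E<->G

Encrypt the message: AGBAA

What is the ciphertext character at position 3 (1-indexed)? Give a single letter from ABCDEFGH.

Char 1 ('A'): step: R->0, L->6 (L advanced); A->plug->A->R->D->L->H->refl->E->L'->G->R'->H->plug->H
Char 2 ('G'): step: R->1, L=6; G->plug->E->R->E->L->G->refl->C->L'->A->R'->D->plug->B
Char 3 ('B'): step: R->2, L=6; B->plug->D->R->D->L->H->refl->E->L'->G->R'->E->plug->G

G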